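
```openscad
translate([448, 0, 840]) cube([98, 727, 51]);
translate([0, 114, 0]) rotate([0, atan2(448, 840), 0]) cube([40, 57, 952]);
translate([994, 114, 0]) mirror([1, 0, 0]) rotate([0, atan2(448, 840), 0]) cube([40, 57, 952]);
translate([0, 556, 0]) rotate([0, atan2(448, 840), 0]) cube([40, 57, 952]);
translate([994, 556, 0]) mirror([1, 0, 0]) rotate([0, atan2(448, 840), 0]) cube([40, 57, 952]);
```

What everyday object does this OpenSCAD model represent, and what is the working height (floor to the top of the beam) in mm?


A sawhorse. The overall height is 891 mm.

A beam across two mirrored pairs of raked legs — a sawhorse. The beam's underside is at z = 840 (matching the legs' vertical rise in atan2(448, 840)) and the beam is 51 mm tall, so its top is at 840 + 51 = 891 mm. The raked legs top out at the beam's underside, so that is the highest point.


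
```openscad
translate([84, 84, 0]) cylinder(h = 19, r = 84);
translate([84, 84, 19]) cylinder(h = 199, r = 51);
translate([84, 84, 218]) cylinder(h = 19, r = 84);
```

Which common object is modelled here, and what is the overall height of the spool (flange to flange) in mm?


A spool. The overall height is 237 mm.

Three coaxial cylinders, large–small–large — a spool. Two 19 mm flanges and a 199 mm core give 19 + 199 + 19 = 237 mm.


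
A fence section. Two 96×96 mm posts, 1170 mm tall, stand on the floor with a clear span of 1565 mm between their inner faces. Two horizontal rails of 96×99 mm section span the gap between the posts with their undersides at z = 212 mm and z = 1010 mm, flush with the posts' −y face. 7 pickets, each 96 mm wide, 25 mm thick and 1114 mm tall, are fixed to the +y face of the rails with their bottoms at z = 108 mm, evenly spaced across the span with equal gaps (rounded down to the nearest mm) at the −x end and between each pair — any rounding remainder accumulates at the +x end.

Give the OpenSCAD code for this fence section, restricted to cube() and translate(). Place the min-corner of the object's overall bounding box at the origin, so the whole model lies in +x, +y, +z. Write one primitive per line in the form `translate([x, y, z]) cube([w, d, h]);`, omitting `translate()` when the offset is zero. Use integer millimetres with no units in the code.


cube([96, 96, 1170]);
translate([1661, 0, 0]) cube([96, 96, 1170]);
translate([96, 0, 212]) cube([1565, 96, 99]);
translate([96, 0, 1010]) cube([1565, 96, 99]);
translate([207, 96, 108]) cube([96, 25, 1114]);
translate([414, 96, 108]) cube([96, 25, 1114]);
translate([621, 96, 108]) cube([96, 25, 1114]);
translate([828, 96, 108]) cube([96, 25, 1114]);
translate([1035, 96, 108]) cube([96, 25, 1114]);
translate([1242, 96, 108]) cube([96, 25, 1114]);
translate([1449, 96, 108]) cube([96, 25, 1114]);


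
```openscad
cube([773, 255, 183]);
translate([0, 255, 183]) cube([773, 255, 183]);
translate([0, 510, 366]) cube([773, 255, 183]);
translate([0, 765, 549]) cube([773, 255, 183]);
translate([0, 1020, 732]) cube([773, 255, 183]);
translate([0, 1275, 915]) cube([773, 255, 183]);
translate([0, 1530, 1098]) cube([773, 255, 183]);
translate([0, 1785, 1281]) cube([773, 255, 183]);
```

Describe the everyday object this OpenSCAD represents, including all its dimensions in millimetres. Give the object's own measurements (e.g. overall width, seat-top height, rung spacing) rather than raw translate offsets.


A straight staircase of 8 solid steps. Each step is 773 mm wide (x), 255 mm deep (y, the going) and 183 mm tall (the rise). The first step rests on the floor; each subsequent step sits one going further in +y and one rise higher in +z, directly behind and above the previous step with no overlap.


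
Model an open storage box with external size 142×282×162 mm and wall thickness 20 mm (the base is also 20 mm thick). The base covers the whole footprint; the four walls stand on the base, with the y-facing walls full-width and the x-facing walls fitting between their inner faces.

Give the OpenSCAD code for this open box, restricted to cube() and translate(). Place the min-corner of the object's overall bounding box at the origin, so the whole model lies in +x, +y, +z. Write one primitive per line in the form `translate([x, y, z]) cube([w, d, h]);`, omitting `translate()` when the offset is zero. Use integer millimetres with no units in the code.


cube([142, 282, 20]);
translate([0, 0, 20]) cube([142, 20, 142]);
translate([0, 262, 20]) cube([142, 20, 142]);
translate([0, 20, 20]) cube([20, 242, 142]);
translate([122, 20, 20]) cube([20, 242, 142]);


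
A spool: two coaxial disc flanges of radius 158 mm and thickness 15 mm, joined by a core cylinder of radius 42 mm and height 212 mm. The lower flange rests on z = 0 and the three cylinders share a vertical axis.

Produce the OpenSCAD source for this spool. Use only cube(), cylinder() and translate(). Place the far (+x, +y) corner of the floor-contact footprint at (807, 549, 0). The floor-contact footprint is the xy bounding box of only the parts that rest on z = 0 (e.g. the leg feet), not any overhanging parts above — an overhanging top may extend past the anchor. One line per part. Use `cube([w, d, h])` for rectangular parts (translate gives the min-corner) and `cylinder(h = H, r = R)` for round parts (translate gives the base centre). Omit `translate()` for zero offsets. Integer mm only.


translate([649, 391, 0]) cylinder(h = 15, r = 158);
translate([649, 391, 15]) cylinder(h = 212, r = 42);
translate([649, 391, 227]) cylinder(h = 15, r = 158);


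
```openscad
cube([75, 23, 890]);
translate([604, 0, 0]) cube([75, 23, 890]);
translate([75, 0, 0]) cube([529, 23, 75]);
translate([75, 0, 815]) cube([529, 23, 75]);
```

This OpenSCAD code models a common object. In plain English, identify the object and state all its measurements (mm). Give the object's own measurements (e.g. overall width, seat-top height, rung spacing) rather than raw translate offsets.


A rectangular picture frame lying in the x–z plane (depth along y). The opening is 529 mm wide (x) by 740 mm tall (z), surrounded by a border 75 mm wide on all four sides. The frame is 23 mm deep and is made of two full-height vertical stiles with two horizontal rails fitted between them.


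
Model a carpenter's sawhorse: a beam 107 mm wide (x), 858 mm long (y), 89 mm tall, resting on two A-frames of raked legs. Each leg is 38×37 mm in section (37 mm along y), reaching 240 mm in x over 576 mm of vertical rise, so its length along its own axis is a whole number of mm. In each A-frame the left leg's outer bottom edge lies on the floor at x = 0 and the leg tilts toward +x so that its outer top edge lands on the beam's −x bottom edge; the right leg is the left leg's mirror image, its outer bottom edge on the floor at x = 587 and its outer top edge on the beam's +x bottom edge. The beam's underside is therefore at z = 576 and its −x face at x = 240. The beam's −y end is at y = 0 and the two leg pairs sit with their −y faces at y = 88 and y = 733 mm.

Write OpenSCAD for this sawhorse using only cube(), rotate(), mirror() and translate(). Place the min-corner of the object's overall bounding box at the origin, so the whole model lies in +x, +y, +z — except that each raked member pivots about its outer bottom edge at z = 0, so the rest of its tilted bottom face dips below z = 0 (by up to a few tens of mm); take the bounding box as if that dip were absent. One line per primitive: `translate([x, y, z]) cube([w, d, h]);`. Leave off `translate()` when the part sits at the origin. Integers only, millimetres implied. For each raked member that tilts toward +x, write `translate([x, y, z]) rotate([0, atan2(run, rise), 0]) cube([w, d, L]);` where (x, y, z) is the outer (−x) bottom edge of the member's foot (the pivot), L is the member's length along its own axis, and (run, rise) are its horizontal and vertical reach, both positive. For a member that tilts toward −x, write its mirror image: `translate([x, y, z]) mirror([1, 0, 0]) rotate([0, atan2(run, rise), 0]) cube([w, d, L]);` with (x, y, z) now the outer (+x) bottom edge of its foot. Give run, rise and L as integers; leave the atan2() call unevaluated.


// leg length = √(240² + 576²) = 624
// right-leg outer foot x = 2·240 + 107 = 587
// beam min-corner = (240, 0, 576)
translate([240, 0, 576]) cube([107, 858, 89]);
translate([0, 88, 0]) rotate([0, atan2(240, 576), 0]) cube([38, 37, 624]);
translate([587, 88, 0]) mirror([1, 0, 0]) rotate([0, atan2(240, 576), 0]) cube([38, 37, 624]);
translate([0, 733, 0]) rotate([0, atan2(240, 576), 0]) cube([38, 37, 624]);
translate([587, 733, 0]) mirror([1, 0, 0]) rotate([0, atan2(240, 576), 0]) cube([38, 37, 624]);


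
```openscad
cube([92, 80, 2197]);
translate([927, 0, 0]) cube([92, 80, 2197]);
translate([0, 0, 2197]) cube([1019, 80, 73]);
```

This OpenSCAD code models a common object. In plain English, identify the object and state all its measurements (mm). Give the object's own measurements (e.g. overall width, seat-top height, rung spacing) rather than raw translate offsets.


A door frame. The clear opening is 835 mm wide and 2197 mm high. Two 92 mm wide jambs, 80 mm deep, stand either side of the opening from the floor to the top of the opening. A 73 mm thick head sits across the top of both jambs, spanning the full outside width of the frame.


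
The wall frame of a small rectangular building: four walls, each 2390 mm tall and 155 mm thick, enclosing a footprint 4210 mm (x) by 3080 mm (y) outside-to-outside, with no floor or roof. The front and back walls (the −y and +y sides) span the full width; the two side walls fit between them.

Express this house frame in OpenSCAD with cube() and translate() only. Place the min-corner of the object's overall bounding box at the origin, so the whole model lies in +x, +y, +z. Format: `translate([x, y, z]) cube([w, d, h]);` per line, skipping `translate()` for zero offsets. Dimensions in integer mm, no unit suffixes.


cube([4210, 155, 2390]);
translate([0, 2925, 0]) cube([4210, 155, 2390]);
translate([0, 155, 0]) cube([155, 2770, 2390]);
translate([4055, 155, 0]) cube([155, 2770, 2390]);


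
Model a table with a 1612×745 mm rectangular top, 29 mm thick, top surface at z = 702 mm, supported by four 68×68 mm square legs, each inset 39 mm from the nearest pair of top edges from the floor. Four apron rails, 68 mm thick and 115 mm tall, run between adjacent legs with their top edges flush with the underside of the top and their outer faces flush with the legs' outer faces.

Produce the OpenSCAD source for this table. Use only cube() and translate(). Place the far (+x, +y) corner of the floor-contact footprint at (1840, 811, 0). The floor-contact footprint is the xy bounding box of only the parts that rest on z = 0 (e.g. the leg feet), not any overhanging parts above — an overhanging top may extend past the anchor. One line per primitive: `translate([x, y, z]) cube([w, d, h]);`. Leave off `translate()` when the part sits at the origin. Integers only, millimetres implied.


translate([267, 105, 673]) cube([1612, 745, 29]);
translate([306, 144, 0]) cube([68, 68, 673]);
translate([1772, 144, 0]) cube([68, 68, 673]);
translate([306, 743, 0]) cube([68, 68, 673]);
translate([1772, 743, 0]) cube([68, 68, 673]);
translate([374, 144, 558]) cube([1398, 68, 115]);
translate([374, 743, 558]) cube([1398, 68, 115]);
translate([306, 212, 558]) cube([68, 531, 115]);
translate([1772, 212, 558]) cube([68, 531, 115]);


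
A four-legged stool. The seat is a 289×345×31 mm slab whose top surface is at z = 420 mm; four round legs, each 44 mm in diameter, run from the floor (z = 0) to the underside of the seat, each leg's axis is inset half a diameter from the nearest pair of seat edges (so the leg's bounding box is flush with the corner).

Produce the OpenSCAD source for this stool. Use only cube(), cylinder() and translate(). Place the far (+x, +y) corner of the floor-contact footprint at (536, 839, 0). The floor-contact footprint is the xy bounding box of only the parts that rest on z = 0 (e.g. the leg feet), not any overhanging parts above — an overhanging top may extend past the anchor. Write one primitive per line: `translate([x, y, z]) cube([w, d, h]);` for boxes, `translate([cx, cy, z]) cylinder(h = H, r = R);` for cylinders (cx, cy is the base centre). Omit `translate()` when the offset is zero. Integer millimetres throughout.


translate([247, 494, 389]) cube([289, 345, 31]);
translate([269, 516, 0]) cylinder(h = 389, r = 22);
translate([514, 516, 0]) cylinder(h = 389, r = 22);
translate([269, 817, 0]) cylinder(h = 389, r = 22);
translate([514, 817, 0]) cylinder(h = 389, r = 22);


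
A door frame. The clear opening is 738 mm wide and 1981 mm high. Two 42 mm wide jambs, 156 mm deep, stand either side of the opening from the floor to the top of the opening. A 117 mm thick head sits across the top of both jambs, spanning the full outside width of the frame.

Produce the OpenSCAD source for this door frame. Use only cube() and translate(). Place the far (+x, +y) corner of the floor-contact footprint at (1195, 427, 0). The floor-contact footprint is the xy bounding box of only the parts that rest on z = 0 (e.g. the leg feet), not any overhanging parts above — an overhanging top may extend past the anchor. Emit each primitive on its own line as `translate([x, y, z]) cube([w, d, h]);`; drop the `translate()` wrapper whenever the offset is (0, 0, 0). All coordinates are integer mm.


translate([373, 271, 0]) cube([42, 156, 1981]);
translate([1153, 271, 0]) cube([42, 156, 1981]);
translate([373, 271, 1981]) cube([822, 156, 117]);


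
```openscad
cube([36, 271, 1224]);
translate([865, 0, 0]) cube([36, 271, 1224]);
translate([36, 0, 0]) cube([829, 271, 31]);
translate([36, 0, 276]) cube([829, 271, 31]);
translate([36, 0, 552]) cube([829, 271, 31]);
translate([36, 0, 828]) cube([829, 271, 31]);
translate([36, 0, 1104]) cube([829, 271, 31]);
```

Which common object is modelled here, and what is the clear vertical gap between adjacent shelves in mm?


A bookshelf. The clear shelf gap is 245 mm.

Two tall side panels with 5 horizontal boards between them — a bookshelf. The first two shelf undersides are at z = 0 and z = 276; with shelf thickness 31, the clear gap is 276 − 0 − 31 = 245 mm.


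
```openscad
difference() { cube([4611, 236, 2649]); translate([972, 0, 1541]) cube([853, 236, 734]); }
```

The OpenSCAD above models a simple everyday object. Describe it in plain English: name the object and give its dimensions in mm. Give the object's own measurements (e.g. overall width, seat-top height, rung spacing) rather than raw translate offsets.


A wall 4611 mm long (x), 236 mm thick (y), 2649 mm tall, with a rectangular window opening cut through it. The opening is 853 mm wide and 734 mm tall; its sill is at z = 1541 mm and its near (−x) edge is 972 mm from the wall's −x end. The opening passes through the full wall thickness.


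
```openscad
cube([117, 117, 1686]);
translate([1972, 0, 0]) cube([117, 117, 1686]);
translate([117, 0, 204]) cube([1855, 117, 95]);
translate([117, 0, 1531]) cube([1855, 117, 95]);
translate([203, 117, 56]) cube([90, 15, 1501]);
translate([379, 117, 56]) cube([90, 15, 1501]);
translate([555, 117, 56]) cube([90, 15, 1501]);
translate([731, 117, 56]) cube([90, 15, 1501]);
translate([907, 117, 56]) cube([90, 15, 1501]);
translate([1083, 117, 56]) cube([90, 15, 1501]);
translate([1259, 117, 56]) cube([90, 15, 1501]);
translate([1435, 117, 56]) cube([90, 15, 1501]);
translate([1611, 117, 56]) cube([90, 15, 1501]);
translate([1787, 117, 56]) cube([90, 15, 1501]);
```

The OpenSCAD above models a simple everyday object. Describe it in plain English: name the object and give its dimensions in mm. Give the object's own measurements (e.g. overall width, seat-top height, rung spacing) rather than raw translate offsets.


A fence section. Two 117×117 mm posts, 1686 mm tall, stand on the floor with a clear span of 1855 mm between their inner faces. Two horizontal rails of 117×95 mm section span the gap between the posts with their undersides at z = 204 mm and z = 1531 mm, flush with the posts' −y face. 10 pickets, each 90 mm wide, 15 mm thick and 1501 mm tall, are fixed to the +y face of the rails with their bottoms at z = 56 mm, spaced across the span with a 86 mm gap after the −x post and between neighbouring pickets, with 95 mm left before the +x post.


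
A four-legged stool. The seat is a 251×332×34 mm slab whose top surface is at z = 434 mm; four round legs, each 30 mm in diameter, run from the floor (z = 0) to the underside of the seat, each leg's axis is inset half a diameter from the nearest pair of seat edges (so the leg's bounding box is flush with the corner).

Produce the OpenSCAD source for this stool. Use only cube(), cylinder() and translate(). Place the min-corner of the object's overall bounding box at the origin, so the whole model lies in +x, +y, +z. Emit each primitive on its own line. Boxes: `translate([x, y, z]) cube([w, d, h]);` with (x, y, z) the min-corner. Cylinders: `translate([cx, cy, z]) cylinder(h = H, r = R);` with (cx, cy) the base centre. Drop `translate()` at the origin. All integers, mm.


translate([0, 0, 400]) cube([251, 332, 34]);
translate([15, 15, 0]) cylinder(h = 400, r = 15);
translate([236, 15, 0]) cylinder(h = 400, r = 15);
translate([15, 317, 0]) cylinder(h = 400, r = 15);
translate([236, 317, 0]) cylinder(h = 400, r = 15);


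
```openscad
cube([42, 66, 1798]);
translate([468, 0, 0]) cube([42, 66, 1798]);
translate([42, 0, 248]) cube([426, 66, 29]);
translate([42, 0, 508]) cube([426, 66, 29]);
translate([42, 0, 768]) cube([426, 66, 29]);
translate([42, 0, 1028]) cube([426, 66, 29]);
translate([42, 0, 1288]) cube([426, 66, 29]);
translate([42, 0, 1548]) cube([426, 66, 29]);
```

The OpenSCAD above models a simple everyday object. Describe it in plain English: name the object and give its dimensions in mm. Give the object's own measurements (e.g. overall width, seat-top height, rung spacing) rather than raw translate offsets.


A straight ladder. Two 42×66 mm vertical rails, 1798 mm tall, stand 510 mm apart (outside-to-outside) with their front faces coplanar on the −y side. 6 rungs, each 66 mm deep and 29 mm tall, span between the inner faces of the rails, front faces flush with the rails. The lowest rung's underside is at z = 248 mm and rungs are spaced 260 mm apart (underside to underside).


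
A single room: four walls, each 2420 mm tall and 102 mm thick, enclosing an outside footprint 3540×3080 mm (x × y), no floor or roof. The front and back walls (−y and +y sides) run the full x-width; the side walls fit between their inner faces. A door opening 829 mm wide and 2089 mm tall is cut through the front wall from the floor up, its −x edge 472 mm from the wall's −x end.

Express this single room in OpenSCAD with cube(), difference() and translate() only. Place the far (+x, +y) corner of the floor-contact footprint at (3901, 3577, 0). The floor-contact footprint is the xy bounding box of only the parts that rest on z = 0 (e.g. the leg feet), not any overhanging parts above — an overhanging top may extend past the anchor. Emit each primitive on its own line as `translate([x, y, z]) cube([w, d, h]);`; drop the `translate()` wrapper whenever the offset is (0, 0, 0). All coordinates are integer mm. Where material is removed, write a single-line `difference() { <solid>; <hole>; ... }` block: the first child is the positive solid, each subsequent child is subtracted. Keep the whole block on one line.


difference() { translate([361, 497, 0]) cube([3540, 102, 2420]); translate([833, 497, 0]) cube([829, 102, 2089]); }
translate([361, 3475, 0]) cube([3540, 102, 2420]);
translate([361, 599, 0]) cube([102, 2876, 2420]);
translate([3799, 599, 0]) cube([102, 2876, 2420]);


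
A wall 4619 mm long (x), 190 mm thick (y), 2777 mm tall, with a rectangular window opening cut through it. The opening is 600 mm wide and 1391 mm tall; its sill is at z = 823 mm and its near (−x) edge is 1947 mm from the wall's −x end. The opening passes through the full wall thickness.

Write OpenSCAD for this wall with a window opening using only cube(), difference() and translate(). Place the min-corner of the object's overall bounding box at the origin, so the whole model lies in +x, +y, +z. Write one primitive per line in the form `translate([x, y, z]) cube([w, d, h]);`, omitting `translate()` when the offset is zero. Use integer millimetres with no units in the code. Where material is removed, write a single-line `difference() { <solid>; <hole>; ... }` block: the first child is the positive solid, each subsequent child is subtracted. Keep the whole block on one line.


difference() { cube([4619, 190, 2777]); translate([1947, 0, 823]) cube([600, 190, 1391]); }


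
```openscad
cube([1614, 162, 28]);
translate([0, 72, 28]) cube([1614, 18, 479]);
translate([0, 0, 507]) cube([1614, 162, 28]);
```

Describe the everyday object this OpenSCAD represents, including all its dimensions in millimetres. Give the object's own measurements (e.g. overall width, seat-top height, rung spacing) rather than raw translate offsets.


An I-beam lying along x, 1614 mm long. Overall section height 535 mm. Two flanges 162 mm wide (y) and 28 mm thick, one on the floor and one at the top; a web 18 mm thick runs between them, centred on the flange width.


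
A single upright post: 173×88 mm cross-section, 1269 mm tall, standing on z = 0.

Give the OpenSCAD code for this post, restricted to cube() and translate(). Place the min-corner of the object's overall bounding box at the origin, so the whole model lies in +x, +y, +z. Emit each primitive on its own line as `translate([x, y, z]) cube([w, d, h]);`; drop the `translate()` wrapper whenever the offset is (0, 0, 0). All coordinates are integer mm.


cube([173, 88, 1269]);


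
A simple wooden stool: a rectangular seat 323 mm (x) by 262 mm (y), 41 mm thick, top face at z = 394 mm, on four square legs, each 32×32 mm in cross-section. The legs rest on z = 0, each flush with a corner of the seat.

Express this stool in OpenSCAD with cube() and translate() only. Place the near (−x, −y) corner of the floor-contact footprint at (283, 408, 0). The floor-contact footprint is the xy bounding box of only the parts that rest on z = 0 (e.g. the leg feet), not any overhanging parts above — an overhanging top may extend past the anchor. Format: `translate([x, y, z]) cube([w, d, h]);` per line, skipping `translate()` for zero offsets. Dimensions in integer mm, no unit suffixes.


translate([283, 408, 353]) cube([323, 262, 41]);
translate([283, 408, 0]) cube([32, 32, 353]);
translate([574, 408, 0]) cube([32, 32, 353]);
translate([283, 638, 0]) cube([32, 32, 353]);
translate([574, 638, 0]) cube([32, 32, 353]);


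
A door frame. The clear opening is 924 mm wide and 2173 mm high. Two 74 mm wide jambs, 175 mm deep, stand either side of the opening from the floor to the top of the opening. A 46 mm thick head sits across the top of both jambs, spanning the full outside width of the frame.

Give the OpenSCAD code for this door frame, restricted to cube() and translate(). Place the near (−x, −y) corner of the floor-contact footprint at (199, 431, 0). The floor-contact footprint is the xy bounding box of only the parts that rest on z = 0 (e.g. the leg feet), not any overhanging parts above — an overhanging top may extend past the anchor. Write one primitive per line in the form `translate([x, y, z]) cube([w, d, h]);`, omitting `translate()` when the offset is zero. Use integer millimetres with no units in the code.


translate([199, 431, 0]) cube([74, 175, 2173]);
translate([1197, 431, 0]) cube([74, 175, 2173]);
translate([199, 431, 2173]) cube([1072, 175, 46]);


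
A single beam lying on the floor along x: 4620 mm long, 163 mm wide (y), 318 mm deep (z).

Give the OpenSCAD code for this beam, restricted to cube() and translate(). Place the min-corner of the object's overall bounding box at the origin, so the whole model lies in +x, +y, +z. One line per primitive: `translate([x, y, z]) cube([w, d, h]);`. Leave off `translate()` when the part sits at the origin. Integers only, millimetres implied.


cube([4620, 163, 318]);


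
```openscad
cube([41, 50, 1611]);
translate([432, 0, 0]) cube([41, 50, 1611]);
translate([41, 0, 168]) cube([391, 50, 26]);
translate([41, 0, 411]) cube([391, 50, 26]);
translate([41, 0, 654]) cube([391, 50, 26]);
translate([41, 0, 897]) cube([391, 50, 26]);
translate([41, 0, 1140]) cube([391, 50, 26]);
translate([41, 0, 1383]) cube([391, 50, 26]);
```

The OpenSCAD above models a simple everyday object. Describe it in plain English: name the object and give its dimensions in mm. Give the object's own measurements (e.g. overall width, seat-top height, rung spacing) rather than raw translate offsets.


A straight ladder. Two 41×50 mm vertical rails, 1611 mm tall, stand 473 mm apart (outside-to-outside) with their front faces coplanar on the −y side. 6 rungs, each 50 mm deep and 26 mm tall, span between the inner faces of the rails, front faces flush with the rails. The lowest rung's underside is at z = 168 mm and rungs are spaced 243 mm apart (underside to underside).


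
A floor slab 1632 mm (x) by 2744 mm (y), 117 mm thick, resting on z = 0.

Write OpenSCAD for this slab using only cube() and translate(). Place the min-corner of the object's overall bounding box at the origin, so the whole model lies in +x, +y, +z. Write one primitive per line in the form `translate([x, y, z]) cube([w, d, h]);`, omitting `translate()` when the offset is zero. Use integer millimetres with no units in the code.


cube([1632, 2744, 117]);


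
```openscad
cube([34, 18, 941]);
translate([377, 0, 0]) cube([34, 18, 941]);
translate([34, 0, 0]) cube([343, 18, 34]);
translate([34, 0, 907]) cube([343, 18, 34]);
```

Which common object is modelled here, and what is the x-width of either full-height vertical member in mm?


A picture frame. The border width is 34 mm.

Four thin pieces enclosing a rectangular opening — a picture frame. The two full-height stiles are 941 mm tall; the top rail sits at z = 907 and is 34 mm tall, so the border above the opening is 941 − 907 = 34 mm, matching the stile x-width.


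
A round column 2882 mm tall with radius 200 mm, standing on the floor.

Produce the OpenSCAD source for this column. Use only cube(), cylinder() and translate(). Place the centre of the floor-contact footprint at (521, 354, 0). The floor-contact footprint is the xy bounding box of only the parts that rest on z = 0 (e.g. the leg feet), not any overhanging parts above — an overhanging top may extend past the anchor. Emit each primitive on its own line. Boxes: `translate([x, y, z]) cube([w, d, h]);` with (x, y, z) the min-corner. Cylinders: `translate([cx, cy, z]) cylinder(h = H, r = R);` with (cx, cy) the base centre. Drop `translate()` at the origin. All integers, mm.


translate([521, 354, 0]) cylinder(h = 2882, r = 200);


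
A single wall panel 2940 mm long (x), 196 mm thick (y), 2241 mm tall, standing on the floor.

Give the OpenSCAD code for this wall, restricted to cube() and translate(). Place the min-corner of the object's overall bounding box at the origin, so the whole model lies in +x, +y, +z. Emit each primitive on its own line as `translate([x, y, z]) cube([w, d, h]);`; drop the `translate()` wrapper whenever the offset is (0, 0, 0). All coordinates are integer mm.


cube([2940, 196, 2241]);


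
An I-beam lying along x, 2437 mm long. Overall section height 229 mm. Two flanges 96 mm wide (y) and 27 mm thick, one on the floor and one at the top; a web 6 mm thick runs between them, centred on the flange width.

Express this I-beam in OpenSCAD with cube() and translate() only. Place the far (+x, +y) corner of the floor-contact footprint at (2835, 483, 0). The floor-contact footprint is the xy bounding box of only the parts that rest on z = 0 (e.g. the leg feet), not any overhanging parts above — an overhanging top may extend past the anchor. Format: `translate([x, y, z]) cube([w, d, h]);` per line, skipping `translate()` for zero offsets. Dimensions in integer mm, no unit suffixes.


translate([398, 387, 0]) cube([2437, 96, 27]);
translate([398, 432, 27]) cube([2437, 6, 175]);
translate([398, 387, 202]) cube([2437, 96, 27]);


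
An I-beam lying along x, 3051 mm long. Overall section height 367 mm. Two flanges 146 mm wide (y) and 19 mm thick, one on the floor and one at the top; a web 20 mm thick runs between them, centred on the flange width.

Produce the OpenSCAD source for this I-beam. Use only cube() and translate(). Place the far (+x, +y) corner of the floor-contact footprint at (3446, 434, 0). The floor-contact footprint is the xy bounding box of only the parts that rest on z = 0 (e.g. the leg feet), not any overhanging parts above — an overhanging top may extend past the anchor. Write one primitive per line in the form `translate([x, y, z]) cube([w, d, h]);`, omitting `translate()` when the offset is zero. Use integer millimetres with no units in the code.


translate([395, 288, 0]) cube([3051, 146, 19]);
translate([395, 351, 19]) cube([3051, 20, 329]);
translate([395, 288, 348]) cube([3051, 146, 19]);


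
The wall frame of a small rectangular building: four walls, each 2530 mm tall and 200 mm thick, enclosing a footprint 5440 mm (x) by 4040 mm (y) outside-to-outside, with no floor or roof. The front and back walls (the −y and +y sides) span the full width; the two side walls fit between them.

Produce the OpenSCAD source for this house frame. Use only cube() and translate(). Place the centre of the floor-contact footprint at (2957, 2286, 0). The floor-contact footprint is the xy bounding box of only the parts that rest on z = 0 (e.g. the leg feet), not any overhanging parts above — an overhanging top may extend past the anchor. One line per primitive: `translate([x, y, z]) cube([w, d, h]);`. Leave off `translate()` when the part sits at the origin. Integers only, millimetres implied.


translate([237, 266, 0]) cube([5440, 200, 2530]);
translate([237, 4106, 0]) cube([5440, 200, 2530]);
translate([237, 466, 0]) cube([200, 3640, 2530]);
translate([5477, 466, 0]) cube([200, 3640, 2530]);


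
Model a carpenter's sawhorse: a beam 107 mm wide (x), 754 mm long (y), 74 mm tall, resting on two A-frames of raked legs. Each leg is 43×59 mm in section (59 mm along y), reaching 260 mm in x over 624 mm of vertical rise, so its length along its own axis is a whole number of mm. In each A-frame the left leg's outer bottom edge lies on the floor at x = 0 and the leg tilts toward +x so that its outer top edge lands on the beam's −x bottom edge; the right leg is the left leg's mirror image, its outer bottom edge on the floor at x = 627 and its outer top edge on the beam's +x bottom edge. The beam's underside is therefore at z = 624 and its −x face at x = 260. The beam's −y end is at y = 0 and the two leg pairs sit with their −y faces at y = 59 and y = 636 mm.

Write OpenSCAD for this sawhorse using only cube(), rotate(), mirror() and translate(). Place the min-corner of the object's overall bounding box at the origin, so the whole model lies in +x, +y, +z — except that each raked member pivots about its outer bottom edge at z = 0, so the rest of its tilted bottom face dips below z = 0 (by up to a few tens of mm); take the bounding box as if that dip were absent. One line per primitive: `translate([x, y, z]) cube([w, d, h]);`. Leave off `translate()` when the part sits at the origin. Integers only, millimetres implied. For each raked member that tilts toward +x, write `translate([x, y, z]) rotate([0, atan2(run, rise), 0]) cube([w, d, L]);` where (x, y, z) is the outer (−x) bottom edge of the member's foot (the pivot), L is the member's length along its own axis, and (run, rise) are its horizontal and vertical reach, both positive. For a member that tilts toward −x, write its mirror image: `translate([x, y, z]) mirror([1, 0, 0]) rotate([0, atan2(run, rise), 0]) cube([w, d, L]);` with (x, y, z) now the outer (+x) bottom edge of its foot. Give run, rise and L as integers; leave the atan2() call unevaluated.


translate([260, 0, 624]) cube([107, 754, 74]);
translate([0, 59, 0]) rotate([0, atan2(260, 624), 0]) cube([43, 59, 676]);
translate([627, 59, 0]) mirror([1, 0, 0]) rotate([0, atan2(260, 624), 0]) cube([43, 59, 676]);
translate([0, 636, 0]) rotate([0, atan2(260, 624), 0]) cube([43, 59, 676]);
translate([627, 636, 0]) mirror([1, 0, 0]) rotate([0, atan2(260, 624), 0]) cube([43, 59, 676]);


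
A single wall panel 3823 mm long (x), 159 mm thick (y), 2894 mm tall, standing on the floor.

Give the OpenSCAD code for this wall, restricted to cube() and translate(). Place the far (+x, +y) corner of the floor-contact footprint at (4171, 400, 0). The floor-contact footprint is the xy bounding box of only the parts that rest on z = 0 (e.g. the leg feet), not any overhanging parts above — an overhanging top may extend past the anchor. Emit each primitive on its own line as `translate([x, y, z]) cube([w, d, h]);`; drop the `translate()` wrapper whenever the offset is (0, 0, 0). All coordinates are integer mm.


translate([348, 241, 0]) cube([3823, 159, 2894]);


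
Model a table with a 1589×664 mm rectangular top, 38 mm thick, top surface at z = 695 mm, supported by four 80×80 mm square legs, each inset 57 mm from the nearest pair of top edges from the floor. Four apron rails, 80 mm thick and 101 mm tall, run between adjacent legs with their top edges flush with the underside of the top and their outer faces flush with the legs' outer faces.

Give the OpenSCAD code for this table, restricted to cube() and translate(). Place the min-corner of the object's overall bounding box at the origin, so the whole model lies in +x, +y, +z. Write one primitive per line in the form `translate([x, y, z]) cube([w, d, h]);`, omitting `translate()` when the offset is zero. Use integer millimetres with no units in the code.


translate([0, 0, 657]) cube([1589, 664, 38]);
translate([57, 57, 0]) cube([80, 80, 657]);
translate([1452, 57, 0]) cube([80, 80, 657]);
translate([57, 527, 0]) cube([80, 80, 657]);
translate([1452, 527, 0]) cube([80, 80, 657]);
translate([137, 57, 556]) cube([1315, 80, 101]);
translate([137, 527, 556]) cube([1315, 80, 101]);
translate([57, 137, 556]) cube([80, 390, 101]);
translate([1452, 137, 556]) cube([80, 390, 101]);


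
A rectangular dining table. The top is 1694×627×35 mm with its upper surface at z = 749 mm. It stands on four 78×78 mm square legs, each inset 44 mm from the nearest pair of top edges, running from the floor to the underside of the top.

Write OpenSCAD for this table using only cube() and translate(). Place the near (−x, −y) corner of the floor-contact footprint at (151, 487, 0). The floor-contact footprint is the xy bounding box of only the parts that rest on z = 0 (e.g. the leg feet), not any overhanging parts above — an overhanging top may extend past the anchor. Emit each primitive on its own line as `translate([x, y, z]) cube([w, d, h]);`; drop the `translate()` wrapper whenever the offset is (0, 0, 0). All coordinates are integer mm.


translate([107, 443, 714]) cube([1694, 627, 35]);
translate([151, 487, 0]) cube([78, 78, 714]);
translate([1679, 487, 0]) cube([78, 78, 714]);
translate([151, 948, 0]) cube([78, 78, 714]);
translate([1679, 948, 0]) cube([78, 78, 714]);


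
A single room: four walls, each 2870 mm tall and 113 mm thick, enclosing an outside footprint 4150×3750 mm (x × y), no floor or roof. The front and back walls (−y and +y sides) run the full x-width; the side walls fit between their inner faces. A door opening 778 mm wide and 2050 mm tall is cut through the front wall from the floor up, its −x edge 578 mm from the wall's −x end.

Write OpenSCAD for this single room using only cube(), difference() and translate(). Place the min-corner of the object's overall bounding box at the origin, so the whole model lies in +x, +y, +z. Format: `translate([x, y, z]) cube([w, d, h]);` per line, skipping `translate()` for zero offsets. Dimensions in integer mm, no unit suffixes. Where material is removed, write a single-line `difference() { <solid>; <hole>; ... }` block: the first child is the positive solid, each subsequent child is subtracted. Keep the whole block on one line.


difference() { cube([4150, 113, 2870]); translate([578, 0, 0]) cube([778, 113, 2050]); }
translate([0, 3637, 0]) cube([4150, 113, 2870]);
translate([0, 113, 0]) cube([113, 3524, 2870]);
translate([4037, 113, 0]) cube([113, 3524, 2870]);


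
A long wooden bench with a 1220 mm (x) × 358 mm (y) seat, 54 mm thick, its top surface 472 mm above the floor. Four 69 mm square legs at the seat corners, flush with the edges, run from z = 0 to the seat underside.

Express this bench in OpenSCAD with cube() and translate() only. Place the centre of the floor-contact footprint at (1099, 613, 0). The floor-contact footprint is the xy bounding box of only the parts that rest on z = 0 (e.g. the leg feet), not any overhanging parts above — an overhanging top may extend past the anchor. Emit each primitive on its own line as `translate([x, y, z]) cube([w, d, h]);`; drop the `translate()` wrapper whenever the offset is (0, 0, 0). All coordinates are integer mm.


translate([489, 434, 418]) cube([1220, 358, 54]);
translate([489, 434, 0]) cube([69, 69, 418]);
translate([489, 723, 0]) cube([69, 69, 418]);
translate([1640, 434, 0]) cube([69, 69, 418]);
translate([1640, 723, 0]) cube([69, 69, 418]);


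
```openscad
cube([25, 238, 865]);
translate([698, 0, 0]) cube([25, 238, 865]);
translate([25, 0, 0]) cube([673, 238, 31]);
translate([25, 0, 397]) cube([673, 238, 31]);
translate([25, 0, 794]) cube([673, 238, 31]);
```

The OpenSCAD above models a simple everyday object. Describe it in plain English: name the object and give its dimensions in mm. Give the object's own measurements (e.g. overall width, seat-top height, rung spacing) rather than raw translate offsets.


An open bookshelf. Two side panels, each 25 mm thick, 238 mm deep and 865 mm tall, stand 723 mm apart (outside-to-outside). Between them sit 3 shelves, each 31 mm thick and 238 mm deep, spanning the full gap between the sides. The bottom shelf rests on the floor (its underside at z = 0) and the clear gap between one shelf's top and the next shelf's underside is 366 mm.


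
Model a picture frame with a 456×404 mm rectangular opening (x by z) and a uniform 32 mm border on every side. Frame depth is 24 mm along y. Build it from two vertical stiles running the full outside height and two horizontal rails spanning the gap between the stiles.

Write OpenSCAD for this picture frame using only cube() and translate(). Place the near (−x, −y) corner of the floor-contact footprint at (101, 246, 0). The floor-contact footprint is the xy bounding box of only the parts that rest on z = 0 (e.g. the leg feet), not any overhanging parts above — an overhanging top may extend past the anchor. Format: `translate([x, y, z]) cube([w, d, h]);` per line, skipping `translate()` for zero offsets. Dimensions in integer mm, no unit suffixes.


translate([101, 246, 0]) cube([32, 24, 468]);
translate([589, 246, 0]) cube([32, 24, 468]);
translate([133, 246, 0]) cube([456, 24, 32]);
translate([133, 246, 436]) cube([456, 24, 32]);


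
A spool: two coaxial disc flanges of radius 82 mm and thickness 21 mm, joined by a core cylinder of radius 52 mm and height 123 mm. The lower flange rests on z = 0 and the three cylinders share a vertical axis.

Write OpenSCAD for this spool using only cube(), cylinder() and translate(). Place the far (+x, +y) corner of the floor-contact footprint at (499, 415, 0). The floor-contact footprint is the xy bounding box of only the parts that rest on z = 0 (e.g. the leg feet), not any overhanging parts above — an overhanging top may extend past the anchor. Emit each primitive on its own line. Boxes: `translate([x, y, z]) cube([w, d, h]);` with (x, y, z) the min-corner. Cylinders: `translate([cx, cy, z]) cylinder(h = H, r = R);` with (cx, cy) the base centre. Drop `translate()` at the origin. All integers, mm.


translate([417, 333, 0]) cylinder(h = 21, r = 82);
translate([417, 333, 21]) cylinder(h = 123, r = 52);
translate([417, 333, 144]) cylinder(h = 21, r = 82);
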